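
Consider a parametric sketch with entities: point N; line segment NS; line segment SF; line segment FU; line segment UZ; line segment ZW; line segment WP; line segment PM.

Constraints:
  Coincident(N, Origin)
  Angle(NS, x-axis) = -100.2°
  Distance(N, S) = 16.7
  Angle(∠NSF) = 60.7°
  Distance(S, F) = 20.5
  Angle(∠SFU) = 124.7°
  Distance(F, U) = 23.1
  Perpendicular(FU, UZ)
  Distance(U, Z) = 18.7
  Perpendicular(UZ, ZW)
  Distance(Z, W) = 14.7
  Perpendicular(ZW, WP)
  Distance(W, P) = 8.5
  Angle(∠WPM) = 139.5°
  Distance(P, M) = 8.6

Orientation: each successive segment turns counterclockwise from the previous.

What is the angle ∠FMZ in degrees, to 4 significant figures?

135.9°

The perpendicularity gives WP at right angles to ZW, so WP runs at -15.60°; with |WP| = 8.5, P = (8.849, 1.105). ∠WPM = 139.5° gives PM at 24.90° from the x-axis; with |PM| = 8.6, M = (16.65, 4.726). Then cos ∠FMZ = MF·MZ / (|MF||MZ|), giving 135.9°.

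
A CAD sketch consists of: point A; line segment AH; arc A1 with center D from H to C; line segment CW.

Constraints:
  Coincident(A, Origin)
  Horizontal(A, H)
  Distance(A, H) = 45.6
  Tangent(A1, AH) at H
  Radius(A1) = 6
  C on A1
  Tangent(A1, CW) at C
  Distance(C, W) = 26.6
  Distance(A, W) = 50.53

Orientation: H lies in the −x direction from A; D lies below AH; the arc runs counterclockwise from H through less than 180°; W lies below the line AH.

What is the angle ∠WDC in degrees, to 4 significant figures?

77.29°

A is at the origin; AH is horizontal with |AH| = 45.6 and H on the −x side, so H = (-45.60, 0.000). A1 meets AH tangentially, so DH is at right angles to AH, so D = H + (0, -6) = (-45.60, -6.000). Since DC ⟂ CW (tangency), |DW| = √(6.0² + 26.6²) = 27.27 regardless of where C sits on A1. So W lies on both circle(A, 50.53) and circle(D, 27.27); the below-AH intersection is W = (-38.77, -32.40). C is the foot of the tangent from W: C = (-50.94, -8.743).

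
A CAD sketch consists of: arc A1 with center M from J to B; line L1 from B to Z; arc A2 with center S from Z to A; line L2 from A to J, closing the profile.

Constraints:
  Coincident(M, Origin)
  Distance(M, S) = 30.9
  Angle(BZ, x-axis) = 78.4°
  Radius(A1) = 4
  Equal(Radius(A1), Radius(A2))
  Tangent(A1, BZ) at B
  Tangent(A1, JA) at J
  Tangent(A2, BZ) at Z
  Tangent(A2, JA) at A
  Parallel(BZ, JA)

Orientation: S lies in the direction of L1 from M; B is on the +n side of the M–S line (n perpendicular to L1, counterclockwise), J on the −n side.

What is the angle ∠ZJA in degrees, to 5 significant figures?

14.515°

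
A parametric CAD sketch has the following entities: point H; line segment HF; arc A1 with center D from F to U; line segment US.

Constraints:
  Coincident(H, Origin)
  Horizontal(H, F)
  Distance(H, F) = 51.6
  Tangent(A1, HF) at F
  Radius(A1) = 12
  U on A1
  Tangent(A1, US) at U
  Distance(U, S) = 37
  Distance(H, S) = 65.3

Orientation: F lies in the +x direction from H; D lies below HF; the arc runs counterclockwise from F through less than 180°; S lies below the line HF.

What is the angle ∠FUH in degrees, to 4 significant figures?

115.0°

Checks: |DU| = 12.00 ✓; ∠(DU, US) = 90.00° ✓; |US| = 37.00 ✓; |HS| = 65.30 ✓.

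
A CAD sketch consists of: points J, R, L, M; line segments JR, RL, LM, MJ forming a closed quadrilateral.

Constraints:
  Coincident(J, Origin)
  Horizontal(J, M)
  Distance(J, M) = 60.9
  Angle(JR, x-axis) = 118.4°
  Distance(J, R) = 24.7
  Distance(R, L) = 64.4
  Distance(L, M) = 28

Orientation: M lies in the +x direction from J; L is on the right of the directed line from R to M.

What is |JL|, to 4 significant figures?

42.99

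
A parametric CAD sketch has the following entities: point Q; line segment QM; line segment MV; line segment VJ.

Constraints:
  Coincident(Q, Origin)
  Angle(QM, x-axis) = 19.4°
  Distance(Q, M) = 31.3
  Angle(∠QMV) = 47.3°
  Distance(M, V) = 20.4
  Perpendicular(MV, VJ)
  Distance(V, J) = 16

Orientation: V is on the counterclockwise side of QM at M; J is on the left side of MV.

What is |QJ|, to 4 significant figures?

7.051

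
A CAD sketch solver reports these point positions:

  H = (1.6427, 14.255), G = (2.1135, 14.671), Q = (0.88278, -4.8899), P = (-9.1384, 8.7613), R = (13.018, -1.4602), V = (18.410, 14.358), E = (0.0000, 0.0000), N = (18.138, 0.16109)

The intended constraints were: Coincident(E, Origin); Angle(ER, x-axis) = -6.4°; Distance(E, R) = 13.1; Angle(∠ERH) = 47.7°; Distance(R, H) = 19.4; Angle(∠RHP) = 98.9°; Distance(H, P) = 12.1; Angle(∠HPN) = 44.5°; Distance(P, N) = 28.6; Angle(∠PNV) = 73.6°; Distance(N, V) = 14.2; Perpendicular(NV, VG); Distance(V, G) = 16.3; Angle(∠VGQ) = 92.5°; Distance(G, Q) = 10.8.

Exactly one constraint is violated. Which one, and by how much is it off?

Distance(G, Q) = 10.8 — off by 8.80.

E = (0.00, 0.00) ✓; ER at -6.400° ✓; |ER| = 13.10 ✓; ∠ERH = 47.70° ✓; |RH| = 19.40 ✓; ∠RHP = 98.90° ✓; |HP| = 12.10 ✓; ∠HPN = 44.50° ✓; |PN| = 28.60 ✓; ∠PNV = 73.60° ✓; |NV| = 14.20 ✓; ∠(NV, VG) = 90.00° ✓; |VG| = 16.30 ✓; ∠VGQ = 92.50° ✓; |GQ| = 19.60 ✗.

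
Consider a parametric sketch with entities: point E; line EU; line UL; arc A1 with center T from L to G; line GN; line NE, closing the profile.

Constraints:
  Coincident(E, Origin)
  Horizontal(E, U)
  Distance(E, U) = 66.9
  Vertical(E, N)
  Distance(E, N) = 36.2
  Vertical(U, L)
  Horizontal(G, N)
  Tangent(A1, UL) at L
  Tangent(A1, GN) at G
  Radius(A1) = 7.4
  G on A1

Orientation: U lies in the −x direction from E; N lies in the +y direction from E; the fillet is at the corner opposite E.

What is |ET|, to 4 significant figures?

66.10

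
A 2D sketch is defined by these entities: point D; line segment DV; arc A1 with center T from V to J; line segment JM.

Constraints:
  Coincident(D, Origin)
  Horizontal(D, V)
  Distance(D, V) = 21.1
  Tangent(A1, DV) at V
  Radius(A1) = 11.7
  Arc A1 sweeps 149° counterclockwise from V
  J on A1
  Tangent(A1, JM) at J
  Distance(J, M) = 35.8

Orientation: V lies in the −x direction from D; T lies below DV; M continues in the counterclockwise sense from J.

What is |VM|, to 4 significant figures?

47.13

On A1, V sits at bearing 90° from T; a 149° counterclockwise sweep puts J at bearing 239°, so J = T + 11.7·(cos 239°, sin 239°) = (-27.13, -21.73). Since A1 is tangent to JM there, TJ ⟂ JM, so JM runs along (−sin 239°, cos 239°); with |JM| = 35.8, M = (3.561, -40.17). Then |VM| = |M − V| = 47.13.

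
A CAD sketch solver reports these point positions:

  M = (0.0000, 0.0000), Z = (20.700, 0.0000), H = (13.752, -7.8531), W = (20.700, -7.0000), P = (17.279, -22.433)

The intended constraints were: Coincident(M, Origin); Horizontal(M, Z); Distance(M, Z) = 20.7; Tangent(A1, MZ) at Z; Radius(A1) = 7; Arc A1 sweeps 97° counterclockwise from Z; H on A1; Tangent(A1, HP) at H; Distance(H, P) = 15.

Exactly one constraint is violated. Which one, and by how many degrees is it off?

Tangent(A1, HP) at H — off by 6.60°.

M = (0.00, 0.00) ✓; M.y = 0.00, Z.y = 0.00 ✓; |MZ| = 20.70 ✓; ∠(WZ, ZM) = 90.00° ✓; |WZ| = 7.000 ✓; bearing(W→H) − bearing(W→Z) = 97.00° ✓; |WH| = 7.000 ✓; ∠(WH, HP) = 83.40° ✗; |HP| = 15.00 ✓.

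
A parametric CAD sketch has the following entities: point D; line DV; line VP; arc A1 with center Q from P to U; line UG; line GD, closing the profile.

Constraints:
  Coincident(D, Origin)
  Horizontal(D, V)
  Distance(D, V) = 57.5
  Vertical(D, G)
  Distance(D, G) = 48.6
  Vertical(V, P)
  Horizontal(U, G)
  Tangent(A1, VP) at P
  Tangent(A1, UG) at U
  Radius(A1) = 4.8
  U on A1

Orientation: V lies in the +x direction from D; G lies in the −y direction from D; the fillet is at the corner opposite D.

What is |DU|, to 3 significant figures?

71.7

The virtual corner opposite D is at (57.5, -48.6). Tangency of A1 to VP means the radius QP is perpendicular to VP and since A1 is tangent to UG there, QU ⟂ UG, with radius 4.8, so the center Q sits 4.8 in from both sides at Q = (52.7, -43.8). That places the tangent points at P = (57.5, -43.8) on VP and U = (52.7, -48.6) on UG. Then |DU| = |U − D| = 71.7.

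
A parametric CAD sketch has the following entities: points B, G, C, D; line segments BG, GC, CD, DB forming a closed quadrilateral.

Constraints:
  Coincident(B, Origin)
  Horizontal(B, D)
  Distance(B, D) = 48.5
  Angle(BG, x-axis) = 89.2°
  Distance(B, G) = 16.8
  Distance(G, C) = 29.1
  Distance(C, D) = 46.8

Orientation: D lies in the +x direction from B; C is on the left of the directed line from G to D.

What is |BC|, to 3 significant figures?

42.9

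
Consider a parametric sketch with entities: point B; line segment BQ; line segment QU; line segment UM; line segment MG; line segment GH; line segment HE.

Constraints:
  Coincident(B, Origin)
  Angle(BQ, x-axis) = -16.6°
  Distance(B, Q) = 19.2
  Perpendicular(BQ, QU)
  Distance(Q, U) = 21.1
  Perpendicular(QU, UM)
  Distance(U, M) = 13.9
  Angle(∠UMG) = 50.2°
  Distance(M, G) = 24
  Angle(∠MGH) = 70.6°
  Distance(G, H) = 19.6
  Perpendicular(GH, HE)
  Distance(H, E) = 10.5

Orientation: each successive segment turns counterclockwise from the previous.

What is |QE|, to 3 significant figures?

25.0

∠MGH = 70.6° gives GH at 42.6° from the x-axis; with |GH| = 19.6, H = (35.0, 9.91). GH ⟂ HE, so HE runs at 133°; with |HE| = 10.5, E = (27.9, 17.6). Then |QE| = |E − Q| = 25.0.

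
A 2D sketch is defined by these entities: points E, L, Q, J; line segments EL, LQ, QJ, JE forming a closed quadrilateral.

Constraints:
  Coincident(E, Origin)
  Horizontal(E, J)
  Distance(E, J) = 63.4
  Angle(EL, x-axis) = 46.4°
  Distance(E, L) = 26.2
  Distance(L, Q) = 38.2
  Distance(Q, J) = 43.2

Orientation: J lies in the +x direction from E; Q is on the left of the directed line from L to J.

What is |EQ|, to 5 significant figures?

64.090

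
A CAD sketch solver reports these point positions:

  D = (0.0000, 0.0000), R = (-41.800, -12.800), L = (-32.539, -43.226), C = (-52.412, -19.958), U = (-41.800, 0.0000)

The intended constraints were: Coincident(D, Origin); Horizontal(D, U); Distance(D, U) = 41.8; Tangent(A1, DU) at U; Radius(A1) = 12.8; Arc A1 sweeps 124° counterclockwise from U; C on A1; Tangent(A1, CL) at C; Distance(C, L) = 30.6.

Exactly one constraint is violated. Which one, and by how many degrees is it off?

Tangent(A1, CL) at C — off by 6.50°.

D = (0.00, 0.00) ✓; D.y = 0.00, U.y = 0.00 ✓; |DU| = 41.80 ✓; ∠(RU, UD) = 90.00° ✓; |RU| = 12.80 ✓; bearing(R→C) − bearing(R→U) = 124.0° ✓; |RC| = 12.80 ✓; ∠(RC, CL) = 83.50° ✗; |CL| = 30.60 ✓.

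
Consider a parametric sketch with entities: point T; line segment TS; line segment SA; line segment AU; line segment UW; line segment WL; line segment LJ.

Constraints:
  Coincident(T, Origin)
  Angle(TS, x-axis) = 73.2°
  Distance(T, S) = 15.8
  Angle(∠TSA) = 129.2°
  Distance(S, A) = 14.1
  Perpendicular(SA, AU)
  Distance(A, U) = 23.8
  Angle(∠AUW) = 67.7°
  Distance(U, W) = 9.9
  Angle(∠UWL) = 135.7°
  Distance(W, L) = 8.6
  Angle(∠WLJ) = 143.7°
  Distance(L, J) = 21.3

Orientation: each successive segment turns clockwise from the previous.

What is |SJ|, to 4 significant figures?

10.66

T is at the origin; TS runs at 73.2° with length 15.8, so S = (4.567, 15.13). ∠TSA = 129.2° gives SA at 22.40° from the x-axis; with |SA| = 14.1, A = (17.60, 20.50). SA ⟂ AU, so AU runs at -67.60°; with |AU| = 23.8, U = (26.67, -1.505). ∠AUW = 67.7° gives UW at -179.9° from the x-axis; with |UW| = 9.9, W = (16.77, -1.523). ∠UWL = 135.7° gives WL at 135.8° from the x-axis; with |WL| = 8.6, L = (10.61, 4.473). ∠WLJ = 143.7° gives LJ at 99.50° from the x-axis; with |LJ| = 21.3, J = (7.091, 25.48). Then |SJ| = |J − S| = 10.66.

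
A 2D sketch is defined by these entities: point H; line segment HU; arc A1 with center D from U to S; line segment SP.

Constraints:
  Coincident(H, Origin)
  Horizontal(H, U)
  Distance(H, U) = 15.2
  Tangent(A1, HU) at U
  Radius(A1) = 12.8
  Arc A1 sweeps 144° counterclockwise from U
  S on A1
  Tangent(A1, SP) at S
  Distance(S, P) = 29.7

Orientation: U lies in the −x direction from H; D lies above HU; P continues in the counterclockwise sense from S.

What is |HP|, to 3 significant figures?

51.5

H is at the origin; HU is horizontal with |HU| = 15.2 and U on the −x side, so U = (-15.2, 0.00). Since A1 is tangent to HU there, DU ⟂ HU, so D = U + (0, 12.8) = (-15.2, 12.8). On A1, U sits at bearing -90° from D; a 144° counterclockwise sweep puts S at bearing 54°, so S = D + 12.8·(cos 54°, sin 54°) = (-7.68, 23.2). Tangency of A1 to SP means the radius DS is perpendicular to SP, so SP runs along (−sin 54°, cos 54°); with |SP| = 29.7, P = (-31.7, 40.6). Then |HP| = |P − H| = 51.5.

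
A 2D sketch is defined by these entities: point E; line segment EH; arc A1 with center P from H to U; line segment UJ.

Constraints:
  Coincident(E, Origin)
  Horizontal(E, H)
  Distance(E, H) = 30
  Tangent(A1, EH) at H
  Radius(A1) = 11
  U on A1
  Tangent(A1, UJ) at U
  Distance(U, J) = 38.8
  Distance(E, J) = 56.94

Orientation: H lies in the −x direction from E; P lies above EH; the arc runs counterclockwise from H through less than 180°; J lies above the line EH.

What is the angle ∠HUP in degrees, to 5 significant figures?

40.483°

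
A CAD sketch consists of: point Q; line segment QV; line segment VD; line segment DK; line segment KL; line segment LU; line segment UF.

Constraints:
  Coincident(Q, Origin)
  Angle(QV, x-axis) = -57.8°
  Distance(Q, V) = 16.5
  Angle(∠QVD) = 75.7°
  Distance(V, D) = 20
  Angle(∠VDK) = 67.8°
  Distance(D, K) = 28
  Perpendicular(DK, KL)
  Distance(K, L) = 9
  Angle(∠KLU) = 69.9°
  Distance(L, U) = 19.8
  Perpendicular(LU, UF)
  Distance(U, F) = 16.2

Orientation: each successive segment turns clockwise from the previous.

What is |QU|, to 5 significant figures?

13.139

Q is at the origin; QV runs at -57.8° with length 16.5, so V = (8.7925, -13.962). ∠QVD = 75.7° gives VD at -162.10° from the x-axis; with |VD| = 20.0, D = (-10.239, -20.109). ∠VDK = 67.8° gives DK at 85.700° from the x-axis; with |DK| = 28.0, K = (-8.1400, 7.8119). The perpendicularity gives KL at right angles to DK, so KL runs at -4.3000°; with |KL| = 9.0, L = (0.83464, 7.1371). ∠KLU = 69.9° gives LU at -114.40° from the x-axis; with |LU| = 19.8, U = (-7.3448, -10.894). Then |QU| = |U − Q| = 13.139.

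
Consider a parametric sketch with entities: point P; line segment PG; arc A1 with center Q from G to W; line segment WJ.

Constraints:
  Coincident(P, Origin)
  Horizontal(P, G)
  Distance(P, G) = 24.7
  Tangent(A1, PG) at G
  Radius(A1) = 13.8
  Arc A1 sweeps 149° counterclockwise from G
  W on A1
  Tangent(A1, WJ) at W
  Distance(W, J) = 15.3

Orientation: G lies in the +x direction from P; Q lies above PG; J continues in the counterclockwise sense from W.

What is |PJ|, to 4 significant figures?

38.37

On A1, G sits at bearing -90° from Q; a 149° counterclockwise sweep puts W at bearing 59°, so W = Q + 13.8·(cos 59°, sin 59°) = (31.81, 25.63). Since A1 is tangent to WJ there, QW ⟂ WJ, so WJ runs along (−sin 59°, cos 59°); with |WJ| = 15.3, J = (18.69, 33.51). Then |PJ| = |J − P| = 38.37.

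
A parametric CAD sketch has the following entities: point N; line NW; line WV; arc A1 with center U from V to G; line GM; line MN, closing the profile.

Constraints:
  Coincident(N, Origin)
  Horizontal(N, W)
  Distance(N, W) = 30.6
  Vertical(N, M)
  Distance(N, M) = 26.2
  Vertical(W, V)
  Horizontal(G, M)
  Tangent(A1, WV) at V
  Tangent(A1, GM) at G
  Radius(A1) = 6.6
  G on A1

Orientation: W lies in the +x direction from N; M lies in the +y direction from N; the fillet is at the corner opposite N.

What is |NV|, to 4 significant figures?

36.34

The virtual corner opposite N is at (30.60, 26.20). Since A1 is tangent to WV there, UV ⟂ WV and since A1 is tangent to GM there, UG ⟂ GM, with radius 6.6, so the center U sits 6.6 in from both sides at U = (24.00, 19.60). That places the tangent points at V = (30.60, 19.60) on WV and G = (24.00, 26.20) on GM. Then |NV| = |V − N| = 36.34.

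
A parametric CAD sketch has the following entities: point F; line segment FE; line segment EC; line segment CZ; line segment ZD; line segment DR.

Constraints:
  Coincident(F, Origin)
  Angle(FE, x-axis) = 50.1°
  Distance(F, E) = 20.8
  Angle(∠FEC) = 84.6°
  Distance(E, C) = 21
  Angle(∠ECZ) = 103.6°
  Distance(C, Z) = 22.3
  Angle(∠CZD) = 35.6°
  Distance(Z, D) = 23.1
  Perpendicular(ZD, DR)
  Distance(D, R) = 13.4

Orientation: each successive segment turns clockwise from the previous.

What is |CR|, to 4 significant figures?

4.985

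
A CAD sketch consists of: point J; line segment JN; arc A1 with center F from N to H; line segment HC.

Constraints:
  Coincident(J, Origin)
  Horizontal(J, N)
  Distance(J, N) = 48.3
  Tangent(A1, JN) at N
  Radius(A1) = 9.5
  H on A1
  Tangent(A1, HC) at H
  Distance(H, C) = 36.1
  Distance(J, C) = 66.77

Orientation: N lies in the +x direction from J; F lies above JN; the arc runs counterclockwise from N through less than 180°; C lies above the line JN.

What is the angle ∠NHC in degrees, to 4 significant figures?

127.1°

J is at the origin; JN is horizontal with |JN| = 48.3 and N on the +x side, so N = (48.30, 0.000). Since A1 is tangent to JN there, FN ⟂ JN, so F = N + (0, 9.5) = (48.30, 9.500). Since FH ⟂ HC (tangency), |FC| = √(9.5² + 36.1²) = 37.33 regardless of where H sits on A1. So C lies on both circle(J, 66.77) and circle(F, 37.33); the above-JN intersection is C = (47.60, 46.82). H is the foot of the tangent from C: H = (57.44, 12.09).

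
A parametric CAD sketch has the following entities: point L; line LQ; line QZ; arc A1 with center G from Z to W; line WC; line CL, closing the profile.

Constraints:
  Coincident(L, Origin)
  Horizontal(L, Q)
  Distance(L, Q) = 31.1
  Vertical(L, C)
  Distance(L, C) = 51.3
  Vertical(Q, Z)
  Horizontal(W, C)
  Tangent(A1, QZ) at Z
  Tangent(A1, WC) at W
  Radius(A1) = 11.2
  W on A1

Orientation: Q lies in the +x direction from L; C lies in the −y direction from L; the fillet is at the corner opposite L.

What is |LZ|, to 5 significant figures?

50.747

The virtual corner opposite L is at (31.100, -51.300). The tangent condition forces GZ to be normal to QZ and since A1 is tangent to WC there, GW ⟂ WC, with radius 11.2, so the center G sits 11.2 in from both sides at G = (19.900, -40.100). That places the tangent points at Z = (31.100, -40.100) on QZ and W = (19.900, -51.300) on WC. Then |LZ| = |Z − L| = 50.747.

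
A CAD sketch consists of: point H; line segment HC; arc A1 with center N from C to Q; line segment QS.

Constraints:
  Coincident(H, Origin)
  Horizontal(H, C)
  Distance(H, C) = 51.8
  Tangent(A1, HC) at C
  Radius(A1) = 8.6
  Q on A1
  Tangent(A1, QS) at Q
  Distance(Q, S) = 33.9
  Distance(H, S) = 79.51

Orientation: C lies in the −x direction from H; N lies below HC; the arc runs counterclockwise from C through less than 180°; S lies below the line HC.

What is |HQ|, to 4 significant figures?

60.39

Checks: |NQ| = 8.600 ✓; ∠(NQ, QS) = 90.00° ✓; |QS| = 33.90 ✓; |HS| = 79.51 ✓.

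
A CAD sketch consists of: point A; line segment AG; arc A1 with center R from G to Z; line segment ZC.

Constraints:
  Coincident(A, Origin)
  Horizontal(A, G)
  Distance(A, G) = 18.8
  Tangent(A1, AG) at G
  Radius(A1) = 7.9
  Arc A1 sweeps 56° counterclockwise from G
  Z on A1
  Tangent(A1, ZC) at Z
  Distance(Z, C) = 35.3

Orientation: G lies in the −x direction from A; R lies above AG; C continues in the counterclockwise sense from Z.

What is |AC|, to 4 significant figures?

33.59

On A1, G sits at bearing -90° from R; a 56° counterclockwise sweep puts Z at bearing -34°, so Z = R + 7.9·(cos -34°, sin -34°) = (-12.25, 3.482). Since A1 is tangent to ZC there, RZ ⟂ ZC, so ZC runs along (−sin -34°, cos -34°); with |ZC| = 35.3, C = (7.489, 32.75). Then |AC| = |C − A| = 33.59.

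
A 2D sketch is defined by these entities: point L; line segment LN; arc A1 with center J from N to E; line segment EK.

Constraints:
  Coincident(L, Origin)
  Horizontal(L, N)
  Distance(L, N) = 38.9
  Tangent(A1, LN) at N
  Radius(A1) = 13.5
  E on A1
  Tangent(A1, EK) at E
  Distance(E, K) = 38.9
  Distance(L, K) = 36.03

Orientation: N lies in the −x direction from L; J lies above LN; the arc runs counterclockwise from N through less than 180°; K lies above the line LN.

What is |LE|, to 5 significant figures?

28.746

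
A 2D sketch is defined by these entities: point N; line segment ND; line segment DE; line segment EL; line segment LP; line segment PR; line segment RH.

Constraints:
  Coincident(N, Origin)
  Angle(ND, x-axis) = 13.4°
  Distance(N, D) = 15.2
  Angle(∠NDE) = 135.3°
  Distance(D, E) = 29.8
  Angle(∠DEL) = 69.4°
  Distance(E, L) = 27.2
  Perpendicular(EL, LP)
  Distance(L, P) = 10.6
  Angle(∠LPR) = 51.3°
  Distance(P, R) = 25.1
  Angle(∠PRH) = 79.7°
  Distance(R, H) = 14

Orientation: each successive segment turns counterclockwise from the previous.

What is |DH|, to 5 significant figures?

42.869

∠LPR = 51.3° gives PR at 27.400° from the x-axis; with |PR| = 25.1, R = (24.068, 35.308). ∠PRH = 79.7° gives RH at 127.70° from the x-axis; with |RH| = 14.0, H = (15.507, 46.385). Then |DH| = |H − D| = 42.869.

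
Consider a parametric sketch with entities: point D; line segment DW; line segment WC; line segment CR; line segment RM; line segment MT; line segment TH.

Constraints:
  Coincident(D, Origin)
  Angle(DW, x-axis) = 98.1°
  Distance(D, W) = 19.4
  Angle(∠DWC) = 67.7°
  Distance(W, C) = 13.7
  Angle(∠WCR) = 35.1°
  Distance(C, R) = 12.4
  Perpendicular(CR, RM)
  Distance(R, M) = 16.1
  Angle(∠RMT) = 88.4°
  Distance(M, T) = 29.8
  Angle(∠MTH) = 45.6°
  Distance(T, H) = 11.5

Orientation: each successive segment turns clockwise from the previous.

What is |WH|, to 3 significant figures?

20.3

D is at the origin; DW runs at 98.1° with length 19.4, so W = (-2.73, 19.2). ∠DWC = 67.7° gives WC at -14.2° from the x-axis; with |WC| = 13.7, C = (10.5, 15.8). ∠WCR = 35.1° gives CR at -159° from the x-axis; with |CR| = 12.4, R = (-1.04, 11.4). The perpendicularity gives RM at right angles to CR, so RM runs at 111°; with |RM| = 16.1, M = (-6.78, 26.5). ∠RMT = 88.4° gives MT at 19.3° from the x-axis; with |MT| = 29.8, T = (21.3, 36.3). ∠MTH = 45.6° gives TH at -115° from the x-axis; with |TH| = 11.5, H = (16.5, 25.9). Then |WH| = |H − W| = 20.3.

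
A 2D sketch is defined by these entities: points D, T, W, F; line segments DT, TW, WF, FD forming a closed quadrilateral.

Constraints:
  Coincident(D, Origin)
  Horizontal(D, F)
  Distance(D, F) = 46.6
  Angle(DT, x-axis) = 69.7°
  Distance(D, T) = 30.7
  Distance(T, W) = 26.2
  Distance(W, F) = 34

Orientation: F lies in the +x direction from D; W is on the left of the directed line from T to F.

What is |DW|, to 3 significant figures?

48.9

Checks: |TW| = 26.20 ✓; |WF| = 34.00 ✓.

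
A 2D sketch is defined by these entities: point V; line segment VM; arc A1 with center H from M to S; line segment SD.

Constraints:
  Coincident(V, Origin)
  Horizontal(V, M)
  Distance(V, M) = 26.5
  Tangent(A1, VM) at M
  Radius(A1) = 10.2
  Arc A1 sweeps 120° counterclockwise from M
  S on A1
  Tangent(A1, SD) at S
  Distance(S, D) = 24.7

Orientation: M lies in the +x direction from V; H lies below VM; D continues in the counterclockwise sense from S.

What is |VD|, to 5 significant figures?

47.405

V is at the origin; V and M share the same y with |VM| = 26.5 and M on the +x side, so M = (26.500, 0.0000). Tangency of A1 to VM means the radius HM is perpendicular to VM, so H = M + (0, -10.2) = (26.500, -10.200). On A1, M sits at bearing 90° from H; a 120° counterclockwise sweep puts S at bearing 210°, so S = H + 10.2·(cos 210°, sin 210°) = (17.667, -15.300). Tangency of A1 to SD means the radius HS is perpendicular to SD, so SD runs along (−sin 210°, cos 210°); with |SD| = 24.7, D = (30.017, -36.691). Then |VD| = |D − V| = 47.405.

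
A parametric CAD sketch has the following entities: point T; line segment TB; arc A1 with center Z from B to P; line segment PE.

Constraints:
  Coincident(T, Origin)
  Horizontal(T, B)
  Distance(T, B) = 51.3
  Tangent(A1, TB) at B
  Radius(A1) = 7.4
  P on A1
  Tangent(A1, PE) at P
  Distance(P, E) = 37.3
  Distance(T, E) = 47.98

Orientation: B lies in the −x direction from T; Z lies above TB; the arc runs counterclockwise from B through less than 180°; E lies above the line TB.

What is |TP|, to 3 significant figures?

44.8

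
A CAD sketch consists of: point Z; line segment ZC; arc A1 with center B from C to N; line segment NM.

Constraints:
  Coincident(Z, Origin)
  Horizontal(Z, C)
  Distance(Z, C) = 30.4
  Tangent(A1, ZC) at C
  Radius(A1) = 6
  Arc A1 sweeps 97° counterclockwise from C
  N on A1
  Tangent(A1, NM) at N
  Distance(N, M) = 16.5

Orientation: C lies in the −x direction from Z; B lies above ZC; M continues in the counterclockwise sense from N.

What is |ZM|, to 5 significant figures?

35.127

On A1, C sits at bearing -90° from B; a 97° counterclockwise sweep puts N at bearing 7°, so N = B + 6.0·(cos 7°, sin 7°) = (-24.445, 6.7312). A1 meets NM tangentially, so BN is at right angles to NM, so NM runs along (−sin 7°, cos 7°); with |NM| = 16.5, M = (-26.456, 23.108). Then |ZM| = |M − Z| = 35.127.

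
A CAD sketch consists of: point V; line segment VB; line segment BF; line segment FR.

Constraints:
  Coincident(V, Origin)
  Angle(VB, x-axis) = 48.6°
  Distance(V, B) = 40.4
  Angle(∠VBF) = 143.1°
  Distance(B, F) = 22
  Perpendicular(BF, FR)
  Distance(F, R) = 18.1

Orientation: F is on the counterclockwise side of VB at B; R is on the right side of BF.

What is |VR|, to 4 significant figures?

68.87

V is at the origin; VB runs at 48.6° with length 40.4, so B = 40.4·(cos 48.6°, sin 48.6°) = (26.72, 30.30). ∠VBF = 143.1°, so BF runs at 48.6° + (180° − 143.1°) = 85.50° from the x-axis; with |BF| = 22.0, F = B + 22.0·(cos 85.50°, sin 85.50°) = (28.44, 52.24). The perpendicularity gives FR at right angles to BF; with |FR| = 18.1 on the right of BF, R = F + 18.1·(0.9969, -0.07846) = (46.49, 50.82). Then |VR| = |R − V| = 68.87.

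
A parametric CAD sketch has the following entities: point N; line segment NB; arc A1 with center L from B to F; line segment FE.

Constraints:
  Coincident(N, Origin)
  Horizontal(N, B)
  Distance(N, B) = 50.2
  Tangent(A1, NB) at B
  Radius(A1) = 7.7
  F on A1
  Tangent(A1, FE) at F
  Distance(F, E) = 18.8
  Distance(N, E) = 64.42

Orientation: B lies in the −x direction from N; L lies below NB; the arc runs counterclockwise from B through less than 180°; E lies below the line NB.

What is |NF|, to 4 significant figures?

58.34

Checks: |LF| = 7.700 ✓; ∠(LF, FE) = 90.00° ✓; |FE| = 18.80 ✓; |NE| = 64.42 ✓.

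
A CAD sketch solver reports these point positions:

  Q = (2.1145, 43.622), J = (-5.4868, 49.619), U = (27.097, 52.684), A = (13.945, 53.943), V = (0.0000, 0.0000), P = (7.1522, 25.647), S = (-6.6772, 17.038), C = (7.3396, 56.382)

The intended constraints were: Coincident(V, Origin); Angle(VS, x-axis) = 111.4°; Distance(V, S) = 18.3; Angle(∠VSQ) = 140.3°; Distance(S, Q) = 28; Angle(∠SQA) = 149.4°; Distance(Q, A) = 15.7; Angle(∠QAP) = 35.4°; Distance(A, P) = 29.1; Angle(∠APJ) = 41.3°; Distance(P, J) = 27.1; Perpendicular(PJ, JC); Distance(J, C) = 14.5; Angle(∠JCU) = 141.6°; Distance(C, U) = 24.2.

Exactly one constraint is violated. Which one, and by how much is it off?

Distance(C, U) = 24.2 — off by 4.10.

V = (0.00, 0.00) ✓; VS at 111.4° ✓; |VS| = 18.30 ✓; ∠VSQ = 140.3° ✓; |SQ| = 28.00 ✓; ∠SQA = 149.4° ✓; |QA| = 15.70 ✓; ∠QAP = 35.40° ✓; |AP| = 29.10 ✓; ∠APJ = 41.30° ✓; |PJ| = 27.10 ✓; ∠(PJ, JC) = 90.00° ✓; |JC| = 14.50 ✓; ∠JCU = 141.6° ✓; |CU| = 20.10 ✗.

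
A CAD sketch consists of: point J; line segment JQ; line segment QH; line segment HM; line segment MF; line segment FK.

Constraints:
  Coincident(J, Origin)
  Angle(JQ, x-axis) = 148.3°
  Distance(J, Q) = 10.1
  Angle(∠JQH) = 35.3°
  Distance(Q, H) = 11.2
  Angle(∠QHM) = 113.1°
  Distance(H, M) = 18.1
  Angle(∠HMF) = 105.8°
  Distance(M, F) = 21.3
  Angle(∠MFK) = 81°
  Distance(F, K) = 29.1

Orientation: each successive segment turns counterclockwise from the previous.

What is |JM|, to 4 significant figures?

14.77

J is at the origin; JQ runs at 148.3° with length 10.1, so Q = (-8.593, 5.307). ∠JQH = 35.3° gives QH at -67.00° from the x-axis; with |QH| = 11.2, H = (-4.217, -5.002). ∠QHM = 113.1° gives HM at -0.1000° from the x-axis; with |HM| = 18.1, M = (13.88, -5.034). Then |JM| = |M − J| = 14.77.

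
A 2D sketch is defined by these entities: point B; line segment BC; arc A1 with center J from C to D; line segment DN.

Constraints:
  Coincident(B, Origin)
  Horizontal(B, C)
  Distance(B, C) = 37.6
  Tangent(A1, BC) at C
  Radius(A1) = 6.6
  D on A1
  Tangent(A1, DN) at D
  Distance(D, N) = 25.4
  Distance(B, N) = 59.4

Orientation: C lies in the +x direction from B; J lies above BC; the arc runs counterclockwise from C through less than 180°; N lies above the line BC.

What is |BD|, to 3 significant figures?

44.1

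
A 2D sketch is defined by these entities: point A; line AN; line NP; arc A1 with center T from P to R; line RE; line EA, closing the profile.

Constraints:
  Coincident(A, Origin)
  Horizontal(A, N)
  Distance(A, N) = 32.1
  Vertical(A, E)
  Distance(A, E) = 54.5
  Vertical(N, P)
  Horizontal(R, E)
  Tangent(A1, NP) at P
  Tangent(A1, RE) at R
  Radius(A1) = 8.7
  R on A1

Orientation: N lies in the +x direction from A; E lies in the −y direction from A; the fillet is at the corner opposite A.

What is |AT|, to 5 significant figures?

51.432

A is at the origin; A and N share the same y with |AN| = 32.1 and N on the +x side, so N = (32.100, 0.0000). AE is vertical with |AE| = 54.5 and E on the −y side, so E = (0.0000, -54.500). The virtual corner opposite A is at (32.100, -54.500). A1 meets NP tangentially, so TP is at right angles to NP and A1 meets RE tangentially, so TR is at right angles to RE, with radius 8.7, so the center T sits 8.7 in from both sides at T = (23.400, -45.800). Then |AT| = |T − A| = 51.432.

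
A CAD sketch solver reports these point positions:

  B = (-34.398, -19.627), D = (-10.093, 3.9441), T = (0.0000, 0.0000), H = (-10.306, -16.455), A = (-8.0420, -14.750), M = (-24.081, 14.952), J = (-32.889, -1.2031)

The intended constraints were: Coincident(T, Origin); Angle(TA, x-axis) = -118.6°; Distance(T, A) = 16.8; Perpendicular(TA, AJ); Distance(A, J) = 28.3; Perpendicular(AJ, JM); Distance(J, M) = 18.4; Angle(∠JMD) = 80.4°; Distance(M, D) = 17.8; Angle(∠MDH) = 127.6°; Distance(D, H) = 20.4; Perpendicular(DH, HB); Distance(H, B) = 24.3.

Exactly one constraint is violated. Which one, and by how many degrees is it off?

Perpendicular(DH, HB) — off by 8.10°.

T = (0.00, 0.00) ✓; TA at -118.6° ✓; |TA| = 16.80 ✓; ∠(TA, AJ) = 90.00° ✓; |AJ| = 28.30 ✓; ∠(AJ, JM) = 90.00° ✓; |JM| = 18.40 ✓; ∠JMD = 80.40° ✓; |MD| = 17.80 ✓; ∠MDH = 127.6° ✓; |DH| = 20.40 ✓; ∠(DH, HB) = 81.90° ✗; |HB| = 24.30 ✓.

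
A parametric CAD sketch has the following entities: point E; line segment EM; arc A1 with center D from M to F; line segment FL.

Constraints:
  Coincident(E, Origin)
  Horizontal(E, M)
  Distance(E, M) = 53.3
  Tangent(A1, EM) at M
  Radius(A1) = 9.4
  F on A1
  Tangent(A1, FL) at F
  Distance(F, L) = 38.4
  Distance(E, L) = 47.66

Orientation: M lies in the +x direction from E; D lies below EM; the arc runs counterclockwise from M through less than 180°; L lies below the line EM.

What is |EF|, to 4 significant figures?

45.25

Checks: |DF| = 9.400 ✓; ∠(DF, FL) = 90.00° ✓; |FL| = 38.40 ✓; |EL| = 47.66 ✓.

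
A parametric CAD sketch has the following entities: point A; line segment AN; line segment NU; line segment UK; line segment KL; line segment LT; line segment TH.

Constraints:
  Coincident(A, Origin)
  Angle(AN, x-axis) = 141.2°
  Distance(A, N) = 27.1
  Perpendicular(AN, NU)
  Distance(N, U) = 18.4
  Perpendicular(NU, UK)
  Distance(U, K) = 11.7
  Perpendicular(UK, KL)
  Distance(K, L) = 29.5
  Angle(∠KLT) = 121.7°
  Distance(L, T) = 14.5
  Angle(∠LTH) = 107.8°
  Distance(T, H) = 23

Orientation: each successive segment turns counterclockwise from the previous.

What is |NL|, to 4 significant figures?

16.13

A is at the origin; AN runs at 141.2° with length 27.1, so N = (-21.12, 16.98). The perpendicularity gives NU at right angles to AN, so NU runs at -128.8°; with |NU| = 18.4, U = (-32.65, 2.641). The perpendicularity gives UK at right angles to NU, so UK runs at -38.80°; with |UK| = 11.7, K = (-23.53, -4.690). The perpendicularity gives KL at right angles to UK, so KL runs at 51.20°; with |KL| = 29.5, L = (-5.047, 18.30). Then |NL| = |L − N| = 16.13.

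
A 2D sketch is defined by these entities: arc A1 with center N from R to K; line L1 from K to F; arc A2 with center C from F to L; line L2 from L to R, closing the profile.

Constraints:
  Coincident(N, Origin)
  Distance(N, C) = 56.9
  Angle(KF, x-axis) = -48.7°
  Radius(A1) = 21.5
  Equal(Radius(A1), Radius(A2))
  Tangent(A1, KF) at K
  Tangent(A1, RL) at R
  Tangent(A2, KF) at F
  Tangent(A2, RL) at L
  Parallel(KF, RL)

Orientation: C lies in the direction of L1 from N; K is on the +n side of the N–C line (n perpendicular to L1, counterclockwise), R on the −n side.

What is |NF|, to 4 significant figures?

60.83

The slot axis is L1's direction at -48.7°, so u = (cos -48.7°, sin -48.7°) = (0.6600, -0.7513) and n = (−sin -48.7°, cos -48.7°) = (0.7513, 0.6600). N is at the origin and C lies 56.9 along u from N, so C = 56.9·u = (37.55, -42.75). Tangency of A1 to both parallel lines with radius 21.5 puts K and R at N ± 21.5·n: K = (16.15, 14.19), R = (-16.15, -14.19). Equal radii place F and L the same way about C: F = C + 21.5·n = (53.71, -28.56), L = C − 21.5·n = (21.40, -56.94). Then |NF| = |F − N| = 60.83.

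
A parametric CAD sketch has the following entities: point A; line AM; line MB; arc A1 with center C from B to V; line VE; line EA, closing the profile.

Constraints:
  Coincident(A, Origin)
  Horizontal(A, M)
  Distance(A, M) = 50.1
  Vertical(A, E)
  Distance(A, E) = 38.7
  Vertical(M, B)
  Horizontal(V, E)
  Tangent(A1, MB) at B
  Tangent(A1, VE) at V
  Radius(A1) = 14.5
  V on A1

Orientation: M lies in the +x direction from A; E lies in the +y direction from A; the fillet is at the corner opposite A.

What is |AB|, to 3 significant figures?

55.6

A is at the origin; A and M share the same y with |AM| = 50.1 and M on the +x side, so M = (50.1, 0.00). A and E share the same x with |AE| = 38.7 and E on the +y side, so E = (0.00, 38.7). The virtual corner opposite A is at (50.1, 38.7). Since A1 is tangent to MB there, CB ⟂ MB and since A1 is tangent to VE there, CV ⟂ VE, with radius 14.5, so the center C sits 14.5 in from both sides at C = (35.6, 24.2). That places the tangent points at B = (50.1, 24.2) on MB and V = (35.6, 38.7) on VE. Then |AB| = |B − A| = 55.6.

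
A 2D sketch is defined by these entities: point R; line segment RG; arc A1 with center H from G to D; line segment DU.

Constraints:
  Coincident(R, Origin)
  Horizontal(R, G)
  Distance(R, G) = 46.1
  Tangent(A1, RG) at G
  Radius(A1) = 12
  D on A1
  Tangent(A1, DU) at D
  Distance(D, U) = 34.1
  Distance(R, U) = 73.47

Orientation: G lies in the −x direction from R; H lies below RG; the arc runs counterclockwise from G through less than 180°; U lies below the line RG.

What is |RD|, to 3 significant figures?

59.4

Checks: |RG| = 46.10 ✓; |HD| = 12.00 ✓; ∠(HD, DU) = 90.00° ✓; |DU| = 34.10 ✓; |RU| = 73.47 ✓.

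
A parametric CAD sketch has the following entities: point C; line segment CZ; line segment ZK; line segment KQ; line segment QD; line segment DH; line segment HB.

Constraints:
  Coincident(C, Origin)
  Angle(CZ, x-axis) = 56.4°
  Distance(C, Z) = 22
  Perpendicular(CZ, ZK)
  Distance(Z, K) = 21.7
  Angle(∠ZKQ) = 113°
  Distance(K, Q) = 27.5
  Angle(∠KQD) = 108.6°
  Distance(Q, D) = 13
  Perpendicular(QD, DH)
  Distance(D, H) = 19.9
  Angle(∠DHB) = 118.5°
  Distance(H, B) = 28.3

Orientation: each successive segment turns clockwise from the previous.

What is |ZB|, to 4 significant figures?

20.58

The perpendicularity gives DH at right angles to QD, so DH runs at 98.00°; with |DH| = 19.9, H = (9.547, -2.818). ∠DHB = 118.5° gives HB at 36.50° from the x-axis; with |HB| = 28.3, B = (32.30, 14.02). Then |ZB| = |B − Z| = 20.58.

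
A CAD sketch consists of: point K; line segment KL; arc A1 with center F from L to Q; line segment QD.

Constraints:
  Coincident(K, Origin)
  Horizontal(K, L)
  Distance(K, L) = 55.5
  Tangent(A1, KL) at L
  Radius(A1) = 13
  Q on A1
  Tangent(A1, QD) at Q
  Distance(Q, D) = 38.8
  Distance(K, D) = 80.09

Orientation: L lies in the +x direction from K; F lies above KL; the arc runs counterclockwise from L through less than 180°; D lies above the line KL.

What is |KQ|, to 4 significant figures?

70.00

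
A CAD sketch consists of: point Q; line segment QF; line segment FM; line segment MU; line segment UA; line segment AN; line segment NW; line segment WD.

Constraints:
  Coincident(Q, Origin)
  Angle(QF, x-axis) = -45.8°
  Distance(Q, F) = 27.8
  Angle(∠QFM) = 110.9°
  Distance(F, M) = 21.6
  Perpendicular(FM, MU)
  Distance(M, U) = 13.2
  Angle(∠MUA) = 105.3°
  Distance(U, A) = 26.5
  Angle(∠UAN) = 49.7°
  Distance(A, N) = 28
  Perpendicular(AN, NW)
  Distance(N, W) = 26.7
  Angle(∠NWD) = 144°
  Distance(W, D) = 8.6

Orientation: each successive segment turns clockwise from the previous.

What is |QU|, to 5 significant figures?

34.006

Q is at the origin; QF runs at -45.8° with length 27.8, so F = (19.381, -19.930). ∠QFM = 110.9° gives FM at -114.90° from the x-axis; with |FM| = 21.6, M = (10.287, -39.522). FM ⟂ MU, so MU runs at 155.10°; with |MU| = 13.2, U = (-1.6862, -33.965). Then |QU| = |U − Q| = 34.006.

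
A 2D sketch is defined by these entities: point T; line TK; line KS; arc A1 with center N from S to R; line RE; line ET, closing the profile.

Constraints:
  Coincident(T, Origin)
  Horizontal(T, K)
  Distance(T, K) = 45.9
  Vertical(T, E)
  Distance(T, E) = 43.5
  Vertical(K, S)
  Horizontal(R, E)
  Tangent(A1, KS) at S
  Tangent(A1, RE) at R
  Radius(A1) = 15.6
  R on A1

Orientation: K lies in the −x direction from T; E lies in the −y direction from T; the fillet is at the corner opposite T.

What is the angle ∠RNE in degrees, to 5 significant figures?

62.758°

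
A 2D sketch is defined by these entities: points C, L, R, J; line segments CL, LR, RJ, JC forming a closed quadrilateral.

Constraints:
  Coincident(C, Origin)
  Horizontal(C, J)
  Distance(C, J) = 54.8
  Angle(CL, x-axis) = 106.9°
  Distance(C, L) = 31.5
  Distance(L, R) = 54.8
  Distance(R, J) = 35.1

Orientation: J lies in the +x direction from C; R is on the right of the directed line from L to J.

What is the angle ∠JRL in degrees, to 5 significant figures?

101.45°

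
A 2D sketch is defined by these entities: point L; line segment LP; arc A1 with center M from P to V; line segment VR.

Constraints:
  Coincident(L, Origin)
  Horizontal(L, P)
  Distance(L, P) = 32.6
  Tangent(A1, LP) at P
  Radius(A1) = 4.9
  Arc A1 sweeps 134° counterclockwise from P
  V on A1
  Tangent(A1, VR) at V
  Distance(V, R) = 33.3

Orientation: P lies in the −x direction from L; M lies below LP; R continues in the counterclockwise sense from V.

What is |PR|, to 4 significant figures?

37.75

On A1, P sits at bearing 90° from M; a 134° counterclockwise sweep puts V at bearing 224°, so V = M + 4.9·(cos 224°, sin 224°) = (-36.12, -8.304). Tangency of A1 to VR means the radius MV is perpendicular to VR, so VR runs along (−sin 224°, cos 224°); with |VR| = 33.3, R = (-12.99, -32.26). Then |PR| = |R − P| = 37.75.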